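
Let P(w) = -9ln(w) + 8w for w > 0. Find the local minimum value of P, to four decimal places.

7.9400

P'(w) = -9/w + 8 = 0 gives w = 9/8.
P''(w) = 9/w², which is positive for w > 0, so this is a local minimum.
P(9/8) = -9·ln(9/8) + 9 ≈ 7.9400.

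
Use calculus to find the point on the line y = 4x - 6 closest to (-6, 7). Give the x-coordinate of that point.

Minimize D(x)^2 = (x + 6)^2 + (4x - 13)^2.
d/dx[D^2] = 2(x + 6) + 2·4·(4x - 13) = 0 ⇒ x = 46/17.
Then y = 82/17 and the distance is √(1369/17) ≈ 8.9738.

46/17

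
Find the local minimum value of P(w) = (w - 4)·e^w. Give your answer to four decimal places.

P'(w) = 1·e^w + (w - 4)·1·e^w = (w - 3)·e^w. Since e^w > 0, the only critical point is w = 3.
P''(3) has the same sign as 1 > 0, so this is a local minimum.
P(3) = (-1)·e^(3) ≈ -20.0855.

-20.0855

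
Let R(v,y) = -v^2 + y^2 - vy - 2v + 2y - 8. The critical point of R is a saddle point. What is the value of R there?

∂R/∂v = -2v - y - 2 = 0 and ∂R/∂y = -v + 2y + 2 = 0, so (v, y) = (-2/5, -6/5).
The Hessian has R_{vv} = -2, R_{yy} = 2, R_{vy} = -1, giving D = -5 < 0, so the point is a saddle point.
R(-2/5, -6/5) = -44/5.

-44/5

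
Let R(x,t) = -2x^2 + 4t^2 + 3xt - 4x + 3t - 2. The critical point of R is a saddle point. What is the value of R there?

0

∂R/∂x = -4x + 3t - 4 = 0 and ∂R/∂t = 3x + 8t + 3 = 0, so (x, t) = (-1, 0).
The Hessian has R_{xx} = -4, R_{tt} = 8, R_{xt} = 3, giving D = -41 < 0, so the point is a saddle point.
R(-1, 0) = 0.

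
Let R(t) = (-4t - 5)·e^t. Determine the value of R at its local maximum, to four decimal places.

0.4216

By the product rule, R'(t) = (-4t - 9)·e^t. Since e^t > 0, the only critical point is t = -9/4.
R''(-9/4) has the same sign as -4 < 0, so this is a local maximum.
R(-9/4) = (4)·e^(-9/4) ≈ 0.4216.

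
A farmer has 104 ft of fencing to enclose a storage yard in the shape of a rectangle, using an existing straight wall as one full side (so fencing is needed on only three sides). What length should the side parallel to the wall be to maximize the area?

Let the sides perpendicular to the wall have length x and the parallel side y, so 2x + y = 104 and the area is A = xy = x(104 − 2x).
A'(x) = 104 − 4x = 0 gives x = 26, and A''(x) = −4 < 0 confirms a maximum.
Then y = 104 − 2·26 = 52 and A = 1352.

52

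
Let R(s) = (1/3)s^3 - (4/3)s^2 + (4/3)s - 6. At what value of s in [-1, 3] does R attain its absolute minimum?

-1

Differentiating, R'(s) = s^2 - (8/3)s + 4/3; which vanishes at s = 2/3 and s = 2.
Candidates: R(-1) = -9; R(2/3) = -454/81; R(2) = -6; R(3) = -5.
So the minimum is R(-1) = -9.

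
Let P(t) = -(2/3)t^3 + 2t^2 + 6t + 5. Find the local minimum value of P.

P'(t) = -2t^2 + 4t + 6 = 0 at t = -1, 3.
Second-derivative test with P''(t) = -4t + 4: P''(-1) = 8 > 0 ⇒ local minimum; P''(3) = -8 < 0 ⇒ local maximum.
The local minimum is P(-1) = 5/3.

5/3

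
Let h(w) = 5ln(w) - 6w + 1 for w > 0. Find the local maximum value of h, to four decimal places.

h'(w) = 5/w − 6 = 0 gives w = 5/6.
h''(w) = -5/w², which is negative for w > 0, so this is a local maximum.
h(5/6) = 5·ln(5/6) - 5 + 1 ≈ -4.9116.

-4.9116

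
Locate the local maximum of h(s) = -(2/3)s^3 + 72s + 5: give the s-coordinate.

6

h'(s) = -2s^2 + 72. Setting h'(s) = 0 gives s ∈ {-6, 6}.
Since h''(s) = -4s, we get h''(-6) = 24 > 0 ⇒ local minimum; h''(6) = -24 < 0 ⇒ local maximum.
The local maximum is h(6) = 293.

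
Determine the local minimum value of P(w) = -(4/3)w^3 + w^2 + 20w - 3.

P'(w) = -4w^2 + 2w + 20. Setting P'(w) = 0 gives w ∈ {-2, 5/2}.
P''(w) = -8w + 2. P''(-2) = 18 > 0 ⇒ local minimum; P''(5/2) = -18 < 0 ⇒ local maximum.
Thus P has its local minimum at w = -2, with value -85/3.

-85/3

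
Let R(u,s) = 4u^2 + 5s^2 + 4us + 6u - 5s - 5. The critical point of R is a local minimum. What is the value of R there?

∂R/∂u = 8u + 4s + 6 = 0 and ∂R/∂s = 4u + 10s - 5 = 0, so (u, s) = (-5/4, 1).
The Hessian has R_{uu} = 8, R_{ss} = 10, R_{us} = 4, giving D = 64 > 0 with R_{uu} > 0, so the point is a local minimum.
R(-5/4, 1) = -45/4.

-45/4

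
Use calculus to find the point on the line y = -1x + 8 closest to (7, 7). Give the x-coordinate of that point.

4

Minimize D(x)^2 = (x - 7)^2 + (-x + 1)^2.
d/dx[D^2] = 2(x - 7) + 2·(-1)·(-x + 1) = 0 ⇒ x = 4.
Then y = 4 and the distance is √(18) ≈ 4.2426.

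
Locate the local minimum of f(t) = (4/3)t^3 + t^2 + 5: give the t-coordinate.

0

Critical points: f'(t) = 4t^2 + 2t vanishes at t = -1/2, 0.
Second-derivative test with f''(t) = 8t + 2: f''(-1/2) = -2 < 0 ⇒ local maximum; f''(0) = 2 > 0 ⇒ local minimum.
Thus f has its local minimum at t = 0, with value 5.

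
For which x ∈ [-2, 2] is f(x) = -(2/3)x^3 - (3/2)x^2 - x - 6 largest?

Differentiating, f'(x) = -2x^2 - 3x - 1; which vanishes at x = -1 and x = -1/2.
Compare values at every candidate in [-2, 2]: f(-2) = -14/3, f(-1) = -35/6, f(-1/2) = -139/24, f(2) = -58/3.
So the maximum is f(-2) = -14/3.

-2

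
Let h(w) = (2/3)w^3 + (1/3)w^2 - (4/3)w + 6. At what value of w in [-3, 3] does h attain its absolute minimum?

-3

h'(w) = 2w^2 + (2/3)w - 4/3, which vanishes at w = -1 and w = 2/3.
Evaluating at the critical points and endpoints: h(-3) = -5, h(-1) = 7, h(2/3) = 442/81, h(3) = 23.
The minimum over the interval is -5, attained at w = -3.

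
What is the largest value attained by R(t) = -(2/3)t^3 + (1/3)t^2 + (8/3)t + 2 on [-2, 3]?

Differentiating, R'(t) = -2t^2 + (2/3)t + 8/3; which vanishes at t = -1 and t = 4/3.
Evaluating at the critical points and endpoints: R(-2) = 10/3,  R(-1) = 1/3,  R(4/3) = 370/81,  R(3) = -5.
So the maximum is R(4/3) = 370/81.

370/81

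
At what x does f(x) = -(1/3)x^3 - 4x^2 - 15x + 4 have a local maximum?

f'(x) = -x^2 - 8x - 15 = 0 at x = -5, -3.
Second-derivative test with f''(x) = -2x - 8: f''(-5) = 2 > 0 ⇒ local minimum; f''(-3) = -2 < 0 ⇒ local maximum.
Thus f has its local maximum at x = -3, with value 22.

-3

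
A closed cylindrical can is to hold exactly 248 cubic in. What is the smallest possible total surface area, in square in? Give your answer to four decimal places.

218.5155

With radius r and height h, πr²h = 248 so h = 248/(πr²), and S(r) = 2πr² + 2πrh = 2πr² + 2·248/r.
S'(r) = 4πr − 2·248/r² = 0 ⇒ r³ = 248/(2π), so r ≈ 3.4048 and h = 2r ≈ 6.8096.
S''(r) = 4π + 4·248/r³ > 0, so this is the minimum; S ≈ 218.5155.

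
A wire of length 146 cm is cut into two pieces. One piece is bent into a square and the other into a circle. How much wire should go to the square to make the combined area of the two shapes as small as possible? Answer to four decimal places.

81.7745

Let x be the length used for the square. Square side x/4; circle radius (146−x)/(2π).
A(x) = (x/4)² + π·((146−x)/(2π))² = x²/16 + (146−x)²/(4π) for 0 ≤ x ≤ 146. A'(x) = x/8 − (146−x)/(2π) = 0 gives x = 4·146/(π+4) ≈ 81.7745.
A'' = 1/8 + 1/(2π) > 0, so this gives the minimum combined area; x ≈ 81.7745 cm to the square.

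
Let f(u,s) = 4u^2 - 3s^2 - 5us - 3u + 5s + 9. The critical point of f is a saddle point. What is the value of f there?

∂f/∂u = 8u - 5s - 3 = 0 and ∂f/∂s = -5u - 6s + 5 = 0, so (u, s) = (43/73, 25/73).
The Hessian has f_{uu} = 8, f_{ss} = -6, f_{us} = -5, giving D = -73 < 0, so the point is a saddle point.
f(43/73, 25/73) = 655/73.

655/73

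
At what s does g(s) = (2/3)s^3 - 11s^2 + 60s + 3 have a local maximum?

Critical points: g'(s) = 2s^2 - 22s + 60 vanishes at s = 5, 6.
Second-derivative test with g''(s) = 4s - 22: g''(5) = -2 < 0 ⇒ local maximum; g''(6) = 2 > 0 ⇒ local minimum.
The local maximum is g(5) = 334/3.

5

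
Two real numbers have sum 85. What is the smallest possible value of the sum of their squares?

7225/2

With a + b = 85, a^2 + b^2 = a^2 + (85 − a)^2.
The derivative 2a − 2(85 − a) = 4a − 170 vanishes at a = 85/2; second derivative 4 > 0, a minimum.
The minimum is 2·(85/2)^2 = 7225/2.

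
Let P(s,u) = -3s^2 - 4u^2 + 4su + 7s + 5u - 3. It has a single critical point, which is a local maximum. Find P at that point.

315/32

∂P/∂s = -6s + 4u + 7 = 0 and ∂P/∂u = 4s - 8u + 5 = 0, so (s, u) = (19/8, 29/16).
The Hessian has P_{ss} = -6, P_{uu} = -8, P_{su} = 4, giving D = 32 > 0 with P_{ss} < 0, so the point is a local maximum.
P(19/8, 29/16) = 315/32.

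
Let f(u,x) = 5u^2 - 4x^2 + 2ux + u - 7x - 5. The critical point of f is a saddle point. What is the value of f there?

∂f/∂u = 10u + 2x + 1 = 0 and ∂f/∂x = 2u - 8x - 7 = 0, so (u, x) = (1/14, -6/7).
The Hessian has f_{uu} = 10, f_{xx} = -8, f_{ux} = 2, giving D = -84 < 0, so the point is a saddle point.
f(1/14, -6/7) = -55/28.

-55/28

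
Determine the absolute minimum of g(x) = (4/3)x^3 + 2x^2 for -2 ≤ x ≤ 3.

g'(x) = 4x^2 + 4x, which vanishes at x = -1 and x = 0.
Compare values at every candidate in [-2, 3]: g(-2) = -8/3; g(-1) = 2/3; g(0) = 0; g(3) = 54.
So the minimum is g(-2) = -8/3.

-8/3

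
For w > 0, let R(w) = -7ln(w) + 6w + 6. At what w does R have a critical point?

7/6

R'(w) = -7/w + 6 = 0 gives w = 7/6.
R''(w) = 7/w², which is positive for w > 0, so this is a local minimum.
R(7/6) = -7·ln(7/6) + 7 + 6 ≈ 11.9209.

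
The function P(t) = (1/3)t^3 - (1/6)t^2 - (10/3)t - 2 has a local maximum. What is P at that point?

P'(t) = t^2 - (1/3)t - 10/3 = 0 at t = -5/3, 2.
P''(t) = 2t - 1/3. P''(-5/3) = -11/3 < 0 ⇒ local maximum; P''(2) = 11/3 > 0 ⇒ local minimum.
So the local maximum value is P(-5/3) = 251/162.

251/162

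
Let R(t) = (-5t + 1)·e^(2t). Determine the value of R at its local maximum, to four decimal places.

By the product rule, R'(t) = (-10t - 3)·e^(2t). Since e^(2t) > 0, the only critical point is t = -3/10.
R''(-3/10) has the same sign as -10 < 0, so this is a local maximum.
R(-3/10) = (5/2)·e^(-3/5) ≈ 1.3720.

1.3720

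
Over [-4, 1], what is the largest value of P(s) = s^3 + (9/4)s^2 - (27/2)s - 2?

Differentiating, P'(s) = 3s^2 + (9/2)s - 27/2; whose only zero in [-4, 1] is s = -3.
Evaluating at the critical points and endpoints: P(-4) = 24,  P(-3) = 127/4,  P(1) = -49/4.
The maximum over the interval is 127/4, attained at s = -3.

127/4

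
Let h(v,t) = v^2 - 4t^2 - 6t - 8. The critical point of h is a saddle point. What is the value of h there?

-23/4

∂h/∂v = 2v = 0 and ∂h/∂t = -8t - 6 = 0, so (v, t) = (0, -3/4).
The Hessian has h_{vv} = 2, h_{tt} = -8, h_{vt} = 0, giving D = -16 < 0, so the point is a saddle point.
h(0, -3/4) = -23/4.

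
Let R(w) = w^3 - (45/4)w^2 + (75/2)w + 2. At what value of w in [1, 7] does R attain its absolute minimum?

The derivative is 3w^2 - (45/2)w + 75/2, which vanishes at w = 5/2 and w = 5.
Compare values at every candidate in [1, 7]: R(1) = 117/4, R(5/2) = 657/16, R(5) = 133/4, R(7) = 225/4.
Hence the absolute minimum is 117/4 at w = 1.

1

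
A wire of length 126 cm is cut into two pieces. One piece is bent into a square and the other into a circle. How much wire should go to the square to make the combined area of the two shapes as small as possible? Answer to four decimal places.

Let x be the length used for the square. Square side x/4; circle radius (126−x)/(2π).
A(x) = (x/4)² + π·((126−x)/(2π))² = x²/16 + (126−x)²/(4π) for 0 ≤ x ≤ 126. A'(x) = x/8 − (126−x)/(2π) = 0 gives x = 4·126/(π+4) ≈ 70.5725.
A'' = 1/8 + 1/(2π) > 0, so this gives the minimum combined area; x ≈ 70.5725 cm to the square.

70.5725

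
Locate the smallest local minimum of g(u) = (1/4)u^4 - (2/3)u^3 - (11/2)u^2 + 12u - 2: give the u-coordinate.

Critical points: g'(u) = u^3 - 2u^2 - 11u + 12 vanishes at u = -3, 1, 4.
g''(u) = 3u^2 - 4u - 11. g''(-3) = 28 > 0 ⇒ local minimum; g''(1) = -12 < 0 ⇒ local maximum; g''(4) = 21 > 0 ⇒ local minimum.
Thus g has its smallest local minimum at u = -3, with value -197/4.

-3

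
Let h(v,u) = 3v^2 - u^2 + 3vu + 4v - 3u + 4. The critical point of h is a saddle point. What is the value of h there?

131/21

∂h/∂v = 6v + 3u + 4 = 0 and ∂h/∂u = 3v - 2u - 3 = 0, so (v, u) = (1/21, -10/7).
The Hessian has h_{vv} = 6, h_{uu} = -2, h_{vu} = 3, giving D = -21 < 0, so the point is a saddle point.
h(1/21, -10/7) = 131/21.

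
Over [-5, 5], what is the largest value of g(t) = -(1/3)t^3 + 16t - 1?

125/3

The derivative is -t^2 + 16, which vanishes at t = -4 and t = 4.
Candidates: g(-5) = -118/3; g(-4) = -131/3; g(4) = 125/3; g(5) = 112/3.
So the maximum is g(4) = 125/3.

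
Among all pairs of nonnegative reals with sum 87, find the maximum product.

With x + y = 87, the product is P(x) = x(87 − x).
P'(x) = 87 − 2x = 0 gives x = 87/2; P'' = −2 < 0, so this is the maximum.
P = 87/2·87/2 = 7569/4.

7569/4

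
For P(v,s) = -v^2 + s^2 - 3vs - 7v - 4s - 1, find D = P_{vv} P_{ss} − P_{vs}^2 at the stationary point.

∂P/∂v = -2v - 3s - 7 = 0 and ∂P/∂s = -3v + 2s - 4 = 0, so (v, s) = (-2, -1).
The Hessian has P_{vv} = -2, P_{ss} = 2, P_{vs} = -3, giving D = -13 < 0, so the point is a saddle point.
D = (-2)·(2) − (-3)^2 = -13.

-13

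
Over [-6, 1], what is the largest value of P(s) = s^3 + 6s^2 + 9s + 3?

19

P'(s) = 3s^2 + 12s + 9, which vanishes at s = -3 and s = -1.
Compare values at every candidate in [-6, 1]: P(-6) = -51; P(-3) = 3; P(-1) = -1; P(1) = 19.
So the maximum is P(1) = 19.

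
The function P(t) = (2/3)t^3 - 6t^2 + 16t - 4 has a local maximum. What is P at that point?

28/3

P'(t) = 2t^2 - 12t + 16. Setting P'(t) = 0 gives t ∈ {2, 4}.
Second-derivative test with P''(t) = 4t - 12: P''(2) = -4 < 0 ⇒ local maximum; P''(4) = 4 > 0 ⇒ local minimum.
The local maximum is P(2) = 28/3.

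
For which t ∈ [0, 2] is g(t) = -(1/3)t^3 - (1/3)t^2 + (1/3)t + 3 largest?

1/3

g'(t) = -t^2 - (2/3)t + 1/3, whose only zero in [0, 2] is t = 1/3.
Candidates: g(0) = 3, g(1/3) = 248/81, g(2) = -1/3.
So the maximum is g(1/3) = 248/81.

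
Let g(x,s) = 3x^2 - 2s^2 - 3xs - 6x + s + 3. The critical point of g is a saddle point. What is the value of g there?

∂g/∂x = 6x - 3s - 6 = 0 and ∂g/∂s = -3x - 4s + 1 = 0, so (x, s) = (9/11, -4/11).
The Hessian has g_{xx} = 6, g_{ss} = -4, g_{xs} = -3, giving D = -33 < 0, so the point is a saddle point.
g(9/11, -4/11) = 4/11.

4/11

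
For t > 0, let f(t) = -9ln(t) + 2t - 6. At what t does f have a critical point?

f'(t) = -9/t + 2 = 0 gives t = 9/2.
f''(t) = 9/t², which is positive for t > 0, so this is a local minimum.
f(9/2) = -9·ln(9/2) + 9 - 6 ≈ -10.5367.

9/2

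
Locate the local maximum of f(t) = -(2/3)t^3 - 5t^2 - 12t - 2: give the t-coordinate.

Critical points: f'(t) = -2t^2 - 10t - 12 vanishes at t = -3, -2.
Second-derivative test with f''(t) = -4t - 10: f''(-3) = 2 > 0 ⇒ local minimum; f''(-2) = -2 < 0 ⇒ local maximum.
So the local maximum value is f(-2) = 22/3.

-2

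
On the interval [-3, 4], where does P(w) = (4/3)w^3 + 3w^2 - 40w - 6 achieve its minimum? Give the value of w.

The derivative is 4w^2 + 6w - 40, whose only zero in [-3, 4] is w = 5/2.
Compare values at every candidate in [-3, 4]: P(-3) = 105,  P(5/2) = -797/12,  P(4) = -98/3.
So the minimum is P(5/2) = -797/12.

5/2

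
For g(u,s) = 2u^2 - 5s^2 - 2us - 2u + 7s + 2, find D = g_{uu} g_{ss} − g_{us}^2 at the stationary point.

∂g/∂u = 4u - 2s - 2 = 0 and ∂g/∂s = -2u - 10s + 7 = 0, so (u, s) = (17/22, 6/11).
The Hessian has g_{uu} = 4, g_{ss} = -10, g_{us} = -2, giving D = -44 < 0, so the point is a saddle point.
D = (4)·(-10) − (-2)^2 = -44.

-44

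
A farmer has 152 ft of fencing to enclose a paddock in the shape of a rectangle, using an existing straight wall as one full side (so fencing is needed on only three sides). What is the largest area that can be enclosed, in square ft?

2888

Let the sides perpendicular to the wall have length x and the parallel side y, so 2x + y = 152 and the area is A = xy = x(152 − 2x).
A'(x) = 152 − 4x = 0 gives x = 38, and A''(x) = −4 < 0 confirms a maximum.
Then y = 152 − 2·38 = 76 and A = 2888.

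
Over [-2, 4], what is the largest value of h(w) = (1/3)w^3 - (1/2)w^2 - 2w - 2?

10/3

Differentiating, h'(w) = w^2 - w - 2; which vanishes at w = -1 and w = 2.
Compare values at every candidate in [-2, 4]: h(-2) = -8/3, h(-1) = -5/6, h(2) = -16/3, h(4) = 10/3.
So the maximum is h(4) = 10/3.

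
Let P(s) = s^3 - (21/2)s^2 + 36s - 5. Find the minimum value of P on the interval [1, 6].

43/2

P'(s) = 3s^2 - 21s + 36, which vanishes at s = 3 and s = 4.
Candidates: P(1) = 43/2,  P(3) = 71/2,  P(4) = 35,  P(6) = 49.
Hence the absolute minimum is 43/2 at s = 1.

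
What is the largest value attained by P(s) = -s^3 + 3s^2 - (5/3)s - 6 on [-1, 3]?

-1/3

The derivative is -3s^2 + 6s - 5/3, which vanishes at s = 1/3 and s = 5/3.
Evaluating at the critical points and endpoints: P(-1) = -1/3; P(1/3) = -169/27; P(5/3) = -137/27; P(3) = -11.
Hence the absolute maximum is -1/3 at s = -1.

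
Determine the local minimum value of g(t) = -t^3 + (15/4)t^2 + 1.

Critical points: g'(t) = -3t^2 + (15/2)t vanishes at t = 0, 5/2.
Second-derivative test with g''(t) = -6t + 15/2: g''(0) = 15/2 > 0 ⇒ local minimum; g''(5/2) = -15/2 < 0 ⇒ local maximum.
So the local minimum value is g(0) = 1.

1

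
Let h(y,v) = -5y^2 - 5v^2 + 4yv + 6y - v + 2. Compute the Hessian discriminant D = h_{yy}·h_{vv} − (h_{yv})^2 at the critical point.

∂h/∂y = -10y + 4v + 6 = 0 and ∂h/∂v = 4y - 10v - 1 = 0, so (y, v) = (2/3, 1/6).
The Hessian has h_{yy} = -10, h_{vv} = -10, h_{yv} = 4, giving D = 84 > 0 with h_{yy} < 0, so the point is a local maximum.
D = (-10)·(-10) − (4)^2 = 84.

84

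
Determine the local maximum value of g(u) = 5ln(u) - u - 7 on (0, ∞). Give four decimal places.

g'(u) = 5/u − 1 = 0 gives u = 5.
g''(u) = -5/u², which is negative for u > 0, so this is a local maximum.
g(5) = 5·ln(5) - 5 - 7 ≈ -3.9528.

-3.9528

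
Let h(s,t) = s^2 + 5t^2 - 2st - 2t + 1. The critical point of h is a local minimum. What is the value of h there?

3/4

∂h/∂s = 2s - 2t = 0 and ∂h/∂t = -2s + 10t - 2 = 0, so (s, t) = (1/4, 1/4).
The Hessian has h_{ss} = 2, h_{tt} = 10, h_{st} = -2, giving D = 16 > 0 with h_{ss} > 0, so the point is a local minimum.
h(1/4, 1/4) = 3/4.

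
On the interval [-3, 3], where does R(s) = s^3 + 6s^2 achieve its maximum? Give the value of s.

R'(s) = 3s^2 + 12s, whose only zero in [-3, 3] is s = 0.
Evaluating at the critical points and endpoints: R(-3) = 27,  R(0) = 0,  R(3) = 81.
So the maximum is R(3) = 81.

3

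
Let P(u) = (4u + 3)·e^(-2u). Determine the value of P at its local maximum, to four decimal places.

3.2974

By the product rule, P'(u) = (-8u - 2)·e^(-2u). Since e^(-2u) > 0, the only critical point is u = -1/4.
P''(-1/4) has the same sign as -8 < 0, so this is a local maximum.
P(-1/4) = (2)·e^(1/2) ≈ 3.2974.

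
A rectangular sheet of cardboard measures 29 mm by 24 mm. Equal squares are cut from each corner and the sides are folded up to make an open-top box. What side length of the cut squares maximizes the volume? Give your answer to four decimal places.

With cut size x, the volume is V(x) = x(29 − 2x)(24 − 2x) for 0 < x < 12.
V'(x) = 12x^2 − 212x + 696. Setting V'(x) = 0 gives x ≈ 4.3581 (the root in (0, 12)).
V''(x) = 24x − 212 is negative there, so this is the maximum; V ≈ 1351.0700.

4.3581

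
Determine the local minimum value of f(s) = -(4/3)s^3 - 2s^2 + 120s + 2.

-502

Critical points: f'(s) = -4s^2 - 4s + 120 vanishes at s = -6, 5.
Second-derivative test with f''(s) = -8s - 4: f''(-6) = 44 > 0 ⇒ local minimum; f''(5) = -44 < 0 ⇒ local maximum.
The local minimum is f(-6) = -502.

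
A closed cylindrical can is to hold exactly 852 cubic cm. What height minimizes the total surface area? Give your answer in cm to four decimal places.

10.2750

With radius r and height h, πr²h = 852 so h = 852/(πr²), and S(r) = 2πr² + 2πrh = 2πr² + 2·852/r.
S'(r) = 4πr − 2·852/r² = 0 ⇒ r³ = 852/(2π), so r ≈ 5.1375 and h = 2r ≈ 10.2750.
S''(r) = 4π + 4·852/r³ > 0, so this is the minimum; S ≈ 497.5166.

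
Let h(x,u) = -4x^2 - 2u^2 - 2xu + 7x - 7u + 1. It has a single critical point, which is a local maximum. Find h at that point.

15

∂h/∂x = -8x - 2u + 7 = 0 and ∂h/∂u = -2x - 4u - 7 = 0, so (x, u) = (3/2, -5/2).
The Hessian has h_{xx} = -8, h_{uu} = -4, h_{xu} = -2, giving D = 28 > 0 with h_{xx} < 0, so the point is a local maximum.
h(3/2, -5/2) = 15.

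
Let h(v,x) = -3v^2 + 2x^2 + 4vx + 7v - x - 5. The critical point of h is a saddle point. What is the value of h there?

∂h/∂v = -6v + 4x + 7 = 0 and ∂h/∂x = 4v + 4x - 1 = 0, so (v, x) = (4/5, -11/20).
The Hessian has h_{vv} = -6, h_{xx} = 4, h_{vx} = 4, giving D = -40 < 0, so the point is a saddle point.
h(4/5, -11/20) = -77/40.

-77/40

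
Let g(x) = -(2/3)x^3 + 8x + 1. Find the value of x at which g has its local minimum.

-2

Critical points: g'(x) = -2x^2 + 8 vanishes at x = -2, 2.
g''(x) = -4x. g''(-2) = 8 > 0 ⇒ local minimum; g''(2) = -8 < 0 ⇒ local maximum.
So the local minimum value is g(-2) = -29/3.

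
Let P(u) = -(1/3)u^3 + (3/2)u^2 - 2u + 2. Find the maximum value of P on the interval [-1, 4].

Differentiating, P'(u) = -u^2 + 3u - 2; which vanishes at u = 1 and u = 2.
Compare values at every candidate in [-1, 4]: P(-1) = 35/6, P(1) = 7/6, P(2) = 4/3, P(4) = -10/3.
Hence the absolute maximum is 35/6 at u = -1.

35/6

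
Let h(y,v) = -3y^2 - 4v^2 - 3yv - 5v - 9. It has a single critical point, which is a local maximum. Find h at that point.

∂h/∂y = -6y - 3v = 0 and ∂h/∂v = -3y - 8v - 5 = 0, so (y, v) = (5/13, -10/13).
The Hessian has h_{yy} = -6, h_{vv} = -8, h_{yv} = -3, giving D = 39 > 0 with h_{yy} < 0, so the point is a local maximum.
h(5/13, -10/13) = -92/13.

-92/13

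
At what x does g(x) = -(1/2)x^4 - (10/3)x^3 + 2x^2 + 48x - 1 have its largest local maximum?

g'(x) = -2x^3 - 10x^2 + 4x + 48. Setting g'(x) = 0 gives x ∈ {-4, -3, 2}.
g''(x) = -6x^2 - 20x + 4. g''(-4) = -12 < 0 ⇒ local maximum; g''(-3) = 10 > 0 ⇒ local minimum; g''(2) = -60 < 0 ⇒ local maximum.
Thus g has its largest local maximum at x = 2, with value 205/3.

2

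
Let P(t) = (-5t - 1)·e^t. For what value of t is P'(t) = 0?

-6/5

P'(t) = (-5)·e^t + (-5t - 1)·1·e^t = (-5t - 6)·e^t. Since e^t > 0, the only critical point is t = -6/5.
P''(-6/5) has the same sign as -5 < 0, so this is a local maximum.
P(-6/5) = (5)·e^(-6/5) ≈ 1.5060.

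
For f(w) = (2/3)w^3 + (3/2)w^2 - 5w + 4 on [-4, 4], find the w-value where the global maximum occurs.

4

Differentiating, f'(w) = 2w^2 + 3w - 5; which vanishes at w = -5/2 and w = 1.
Evaluating at the critical points and endpoints: f(-4) = 16/3, f(-5/2) = 371/24, f(1) = 7/6, f(4) = 152/3.
Hence the absolute maximum is 152/3 at w = 4.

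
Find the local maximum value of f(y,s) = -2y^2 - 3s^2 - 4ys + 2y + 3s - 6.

-21/4

∂f/∂y = -4y - 4s + 2 = 0 and ∂f/∂s = -4y - 6s + 3 = 0, so (y, s) = (0, 1/2).
The Hessian has f_{yy} = -4, f_{ss} = -6, f_{ys} = -4, giving D = 8 > 0 with f_{yy} < 0, so the point is a local maximum.
f(0, 1/2) = -21/4.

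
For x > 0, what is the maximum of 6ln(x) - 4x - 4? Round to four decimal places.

R'(x) = 6/x − 4 = 0 gives x = 3/2.
R''(x) = -6/x², which is negative for x > 0, so this is a local maximum.
R(3/2) = 6·ln(3/2) - 6 - 4 ≈ -7.5672.

-7.5672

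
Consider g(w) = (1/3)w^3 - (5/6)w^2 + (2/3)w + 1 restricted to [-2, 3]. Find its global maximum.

The derivative is w^2 - (5/3)w + 2/3, which vanishes at w = 2/3 and w = 1.
Compare values at every candidate in [-2, 3]: g(-2) = -19/3; g(2/3) = 95/81; g(1) = 7/6; g(3) = 9/2.
Hence the absolute maximum is 9/2 at w = 3.

9/2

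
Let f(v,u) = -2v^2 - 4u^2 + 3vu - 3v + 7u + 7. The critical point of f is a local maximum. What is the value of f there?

232/23

∂f/∂v = -4v + 3u - 3 = 0 and ∂f/∂u = 3v - 8u + 7 = 0, so (v, u) = (-3/23, 19/23).
The Hessian has f_{vv} = -4, f_{uu} = -8, f_{vu} = 3, giving D = 23 > 0 with f_{vv} < 0, so the point is a local maximum.
f(-3/23, 19/23) = 232/23.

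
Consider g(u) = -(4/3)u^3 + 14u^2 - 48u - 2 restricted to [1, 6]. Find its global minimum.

-74

The derivative is -4u^2 + 28u - 48, which vanishes at u = 3 and u = 4.
Candidates: g(1) = -112/3, g(3) = -56, g(4) = -166/3, g(6) = -74.
The minimum over the interval is -74, attained at u = 6.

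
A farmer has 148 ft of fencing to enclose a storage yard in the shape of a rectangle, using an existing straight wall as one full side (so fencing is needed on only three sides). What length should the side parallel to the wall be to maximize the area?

74

Let the sides perpendicular to the wall have length x and the parallel side y, so 2x + y = 148 and the area is A = xy = x(148 − 2x).
A'(x) = 148 − 4x = 0 gives x = 37, and A''(x) = −4 < 0 confirms a maximum.
Then y = 148 − 2·37 = 74 and A = 2738.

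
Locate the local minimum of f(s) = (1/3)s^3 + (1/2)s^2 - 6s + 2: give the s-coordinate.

2

Critical points: f'(s) = s^2 + s - 6 vanishes at s = -3, 2.
Second-derivative test with f''(s) = 2s + 1: f''(-3) = -5 < 0 ⇒ local maximum; f''(2) = 5 > 0 ⇒ local minimum.
The local minimum is f(2) = -16/3.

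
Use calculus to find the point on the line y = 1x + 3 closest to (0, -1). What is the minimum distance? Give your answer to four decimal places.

Minimize D(x)^2 = (x + 0)^2 + (x + 4)^2.
d/dx[D^2] = 2(x + 0) + 2·1·(x + 4) = 0 ⇒ x = -2.
Then y = 1 and the distance is √(8) ≈ 2.8284.

2.8284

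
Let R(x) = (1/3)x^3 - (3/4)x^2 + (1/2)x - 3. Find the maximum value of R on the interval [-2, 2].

R'(x) = x^2 - (3/2)x + 1/2, which vanishes at x = 1/2 and x = 1.
Evaluating at the critical points and endpoints: R(-2) = -29/3; R(1/2) = -139/48; R(1) = -35/12; R(2) = -7/3.
Hence the absolute maximum is -7/3 at x = 2.

-7/3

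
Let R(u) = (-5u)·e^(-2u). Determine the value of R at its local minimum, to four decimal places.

R'(u) = (-5)·e^(-2u) + (-5u)·(-2)·e^(-2u) = (10u - 5)·e^(-2u). Since e^(-2u) > 0, the only critical point is u = 1/2.
R''(1/2) has the same sign as 10 > 0, so this is a local minimum.
R(1/2) = (-5/2)·e^(-1) ≈ -0.9197.

-0.9197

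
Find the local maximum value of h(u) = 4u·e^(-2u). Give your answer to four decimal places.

0.7358

h'(u) = 4·e^(-2u) + (4u)·(-2)·e^(-2u) = (-8u + 4)·e^(-2u). Since e^(-2u) > 0, the only critical point is u = 1/2.
h''(1/2) has the same sign as -8 < 0, so this is a local maximum.
h(1/2) = (2)·e^(-1) ≈ 0.7358.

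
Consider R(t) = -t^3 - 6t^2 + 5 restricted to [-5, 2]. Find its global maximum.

5

The derivative is -3t^2 - 12t, which vanishes at t = -4 and t = 0.
Compare values at every candidate in [-5, 2]: R(-5) = -20,  R(-4) = -27,  R(0) = 5,  R(2) = -27.
The maximum over the interval is 5, attained at t = 0.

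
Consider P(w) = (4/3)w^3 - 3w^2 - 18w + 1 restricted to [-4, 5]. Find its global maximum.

67/4

Differentiating, P'(w) = 4w^2 - 6w - 18; which vanishes at w = -3/2 and w = 3.
Candidates: P(-4) = -181/3,  P(-3/2) = 67/4,  P(3) = -44,  P(5) = 8/3.
Hence the absolute maximum is 67/4 at w = -3/2.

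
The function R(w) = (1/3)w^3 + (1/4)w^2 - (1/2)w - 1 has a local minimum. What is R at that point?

R'(w) = w^2 + (1/2)w - 1/2. Setting R'(w) = 0 gives w ∈ {-1, 1/2}.
Second-derivative test with R''(w) = 2w + 1/2: R''(-1) = -3/2 < 0 ⇒ local maximum; R''(1/2) = 3/2 > 0 ⇒ local minimum.
The local minimum is R(1/2) = -55/48.

-55/48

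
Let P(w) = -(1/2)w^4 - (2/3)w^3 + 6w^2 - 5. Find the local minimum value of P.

-5

P'(w) = -2w^3 - 2w^2 + 12w. Setting P'(w) = 0 gives w ∈ {-3, 0, 2}.
Since P''(w) = -6w^2 - 4w + 12, we get P''(-3) = -30 < 0 ⇒ local maximum; P''(0) = 12 > 0 ⇒ local minimum; P''(2) = -20 < 0 ⇒ local maximum.
So the local minimum value is P(0) = -5.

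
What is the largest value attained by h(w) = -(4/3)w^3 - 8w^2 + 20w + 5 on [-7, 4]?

Differentiating, h'(w) = -4w^2 - 16w + 20; which vanishes at w = -5 and w = 1.
Candidates: h(-7) = -209/3, h(-5) = -385/3, h(1) = 47/3, h(4) = -385/3.
The maximum over the interval is 47/3, attained at w = 1.

47/3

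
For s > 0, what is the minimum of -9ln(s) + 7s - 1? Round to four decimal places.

h'(s) = -9/s + 7 = 0 gives s = 9/7.
h''(s) = 9/s², which is positive for s > 0, so this is a local minimum.
h(9/7) = -9·ln(9/7) + 9 - 1 ≈ 5.7382.

5.7382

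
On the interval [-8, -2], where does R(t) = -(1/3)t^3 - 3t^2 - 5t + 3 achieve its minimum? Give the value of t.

Differentiating, R'(t) = -t^2 - 6t - 5; whose only zero in [-8, -2] is t = -5.
Candidates: R(-8) = 65/3, R(-5) = -16/3, R(-2) = 11/3.
So the minimum is R(-5) = -16/3.

-5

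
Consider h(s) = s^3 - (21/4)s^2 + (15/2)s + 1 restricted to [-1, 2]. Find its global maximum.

17/4

h'(s) = 3s^2 - (21/2)s + 15/2, whose only zero in [-1, 2] is s = 1.
Compare values at every candidate in [-1, 2]: h(-1) = -51/4,  h(1) = 17/4,  h(2) = 3.
So the maximum is h(1) = 17/4.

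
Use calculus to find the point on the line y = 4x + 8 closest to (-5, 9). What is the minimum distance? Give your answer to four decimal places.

5.0932

Minimize D(x)^2 = (x + 5)^2 + (4x - 1)^2.
d/dx[D^2] = 2(x + 5) + 2·4·(4x - 1) = 0 ⇒ x = -1/17.
Then y = 132/17 and the distance is √(441/17) ≈ 5.0932.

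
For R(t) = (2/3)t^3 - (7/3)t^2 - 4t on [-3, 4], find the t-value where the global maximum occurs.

Differentiating, R'(t) = 2t^2 - (14/3)t - 4; which vanishes at t = -2/3 and t = 3.
Candidates: R(-3) = -27,  R(-2/3) = 116/81,  R(3) = -15,  R(4) = -32/3.
So the maximum is R(-2/3) = 116/81.

-2/3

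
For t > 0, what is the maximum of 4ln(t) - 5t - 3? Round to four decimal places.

h'(t) = 4/t − 5 = 0 gives t = 4/5.
h''(t) = -4/t², which is negative for t > 0, so this is a local maximum.
h(4/5) = 4·ln(4/5) - 4 - 3 ≈ -7.8926.

-7.8926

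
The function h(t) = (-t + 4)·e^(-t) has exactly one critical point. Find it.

5

h'(t) = (-1)·e^(-t) + (-t + 4)·(-1)·e^(-t) = (t - 5)·e^(-t). Since e^(-t) > 0, the only critical point is t = 5.
h''(5) has the same sign as 1 > 0, so this is a local minimum.
h(5) = (-1)·e^(-5) ≈ -0.0067.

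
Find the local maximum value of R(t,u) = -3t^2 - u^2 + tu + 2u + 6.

78/11

∂R/∂t = -6t + u = 0 and ∂R/∂u = t - 2u + 2 = 0, so (t, u) = (2/11, 12/11).
The Hessian has R_{tt} = -6, R_{uu} = -2, R_{tu} = 1, giving D = 11 > 0 with R_{tt} < 0, so the point is a local maximum.
R(2/11, 12/11) = 78/11.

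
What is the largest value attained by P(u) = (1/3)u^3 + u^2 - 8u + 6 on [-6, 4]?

P'(u) = u^2 + 2u - 8, which vanishes at u = -4 and u = 2.
Evaluating at the critical points and endpoints: P(-6) = 18,  P(-4) = 98/3,  P(2) = -10/3,  P(4) = 34/3.
So the maximum is P(-4) = 98/3.

98/3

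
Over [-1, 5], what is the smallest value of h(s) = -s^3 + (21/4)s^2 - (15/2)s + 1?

h'(s) = -3s^2 + (21/2)s - 15/2, which vanishes at s = 1 and s = 5/2.
Compare values at every candidate in [-1, 5]: h(-1) = 59/4,  h(1) = -9/4,  h(5/2) = -9/16,  h(5) = -121/4.
Hence the absolute minimum is -121/4 at s = 5.

-121/4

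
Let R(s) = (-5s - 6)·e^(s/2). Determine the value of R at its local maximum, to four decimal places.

2.0190

Differentiating with the product rule gives R'(s) = (-(5/2)s - 8)·e^(s/2). Since e^(s/2) > 0, the only critical point is s = -16/5.
R''(-16/5) has the same sign as -5/2 < 0, so this is a local maximum.
R(-16/5) = (10)·e^(-8/5) ≈ 2.0190.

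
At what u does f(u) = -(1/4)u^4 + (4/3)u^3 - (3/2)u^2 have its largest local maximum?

Critical points: f'(u) = -u^3 + 4u^2 - 3u vanishes at u = 0, 1, 3.
Second-derivative test with f''(u) = -3u^2 + 8u - 3: f''(0) = -3 < 0 ⇒ local maximum; f''(1) = 2 > 0 ⇒ local minimum; f''(3) = -6 < 0 ⇒ local maximum.
The largest local maximum is f(3) = 9/4.

3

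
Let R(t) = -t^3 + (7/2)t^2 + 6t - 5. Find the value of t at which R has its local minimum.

Critical points: R'(t) = -3t^2 + 7t + 6 vanishes at t = -2/3, 3.
Second-derivative test with R''(t) = -6t + 7: R''(-2/3) = 11 > 0 ⇒ local minimum; R''(3) = -11 < 0 ⇒ local maximum.
The local minimum is R(-2/3) = -193/27.

-2/3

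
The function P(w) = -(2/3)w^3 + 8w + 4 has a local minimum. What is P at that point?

Critical points: P'(w) = -2w^2 + 8 vanishes at w = -2, 2.
Since P''(w) = -4w, we get P''(-2) = 8 > 0 ⇒ local minimum; P''(2) = -8 < 0 ⇒ local maximum.
Thus P has its local minimum at w = -2, with value -20/3.

-20/3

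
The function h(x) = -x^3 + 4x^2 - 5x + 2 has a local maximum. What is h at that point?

h'(x) = -3x^2 + 8x - 5 = 0 at x = 1, 5/3.
Since h''(x) = -6x + 8, we get h''(1) = 2 > 0 ⇒ local minimum; h''(5/3) = -2 < 0 ⇒ local maximum.
The local maximum is h(5/3) = 4/27.

4/27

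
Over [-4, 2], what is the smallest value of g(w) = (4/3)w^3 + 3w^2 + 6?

-94/3

Differentiating, g'(w) = 4w^2 + 6w; which vanishes at w = -3/2 and w = 0.
Candidates: g(-4) = -94/3; g(-3/2) = 33/4; g(0) = 6; g(2) = 86/3.
Hence the absolute minimum is -94/3 at w = -4.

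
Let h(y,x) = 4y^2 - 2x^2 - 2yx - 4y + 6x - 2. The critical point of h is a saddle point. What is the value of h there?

∂h/∂y = 8y - 2x - 4 = 0 and ∂h/∂x = -2y - 4x + 6 = 0, so (y, x) = (7/9, 10/9).
The Hessian has h_{yy} = 8, h_{xx} = -4, h_{yx} = -2, giving D = -36 < 0, so the point is a saddle point.
h(7/9, 10/9) = -2/9.

-2/9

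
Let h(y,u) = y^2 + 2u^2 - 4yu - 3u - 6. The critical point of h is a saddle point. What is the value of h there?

∂h/∂y = 2y - 4u = 0 and ∂h/∂u = -4y + 4u - 3 = 0, so (y, u) = (-3/2, -3/4).
The Hessian has h_{yy} = 2, h_{uu} = 4, h_{yu} = -4, giving D = -8 < 0, so the point is a saddle point.
h(-3/2, -3/4) = -39/8.

-39/8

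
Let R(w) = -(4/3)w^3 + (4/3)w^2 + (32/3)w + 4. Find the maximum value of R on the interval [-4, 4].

Differentiating, R'(w) = -4w^2 + (8/3)w + 32/3; which vanishes at w = -4/3 and w = 2.
Candidates: R(-4) = 68,  R(-4/3) = -380/81,  R(2) = 20,  R(4) = -52/3.
The maximum over the interval is 68, attained at w = -4.

68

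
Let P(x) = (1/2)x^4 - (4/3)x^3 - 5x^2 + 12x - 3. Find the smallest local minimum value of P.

P'(x) = 2x^3 - 4x^2 - 10x + 12 = 0 at x = -2, 1, 3.
Second-derivative test with P''(x) = 6x^2 - 8x - 10: P''(-2) = 30 > 0 ⇒ local minimum; P''(1) = -12 < 0 ⇒ local maximum; P''(3) = 20 > 0 ⇒ local minimum.
The smallest local minimum is P(-2) = -85/3.

-85/3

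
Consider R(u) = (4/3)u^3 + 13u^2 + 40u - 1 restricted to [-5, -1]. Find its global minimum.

R'(u) = 4u^2 + 26u + 40, which vanishes at u = -4 and u = -5/2.
Candidates: R(-5) = -128/3; R(-4) = -115/3; R(-5/2) = -487/12; R(-1) = -88/3.
Hence the absolute minimum is -128/3 at u = -5.

-128/3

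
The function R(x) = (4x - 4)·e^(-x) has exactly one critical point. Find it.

2

Differentiating with the product rule gives R'(x) = (-4x + 8)·e^(-x). Since e^(-x) > 0, the only critical point is x = 2.
R''(2) has the same sign as -4 < 0, so this is a local maximum.
R(2) = (4)·e^(-2) ≈ 0.5413.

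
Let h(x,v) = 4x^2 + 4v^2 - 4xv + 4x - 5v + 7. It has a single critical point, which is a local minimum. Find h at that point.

21/4

∂h/∂x = 8x - 4v + 4 = 0 and ∂h/∂v = -4x + 8v - 5 = 0, so (x, v) = (-1/4, 1/2).
The Hessian has h_{xx} = 8, h_{vv} = 8, h_{xv} = -4, giving D = 48 > 0 with h_{xx} > 0, so the point is a local minimum.
h(-1/4, 1/2) = 21/4.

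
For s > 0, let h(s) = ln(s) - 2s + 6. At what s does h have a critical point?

1/2

h'(s) = 1/s − 2 = 0 gives s = 1/2.
h''(s) = -1/s², which is negative for s > 0, so this is a local maximum.
h(1/2) = 1·ln(1/2) - 1 + 6 ≈ 4.3069.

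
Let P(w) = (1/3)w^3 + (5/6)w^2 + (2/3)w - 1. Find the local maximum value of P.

Critical points: P'(w) = w^2 + (5/3)w + 2/3 vanishes at w = -1, -2/3.
P''(w) = 2w + 5/3. P''(-1) = -1/3 < 0 ⇒ local maximum; P''(-2/3) = 1/3 > 0 ⇒ local minimum.
The local maximum is P(-1) = -7/6.

-7/6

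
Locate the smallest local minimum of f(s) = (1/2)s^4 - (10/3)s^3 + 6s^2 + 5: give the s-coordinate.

0

f'(s) = 2s^3 - 10s^2 + 12s. Setting f'(s) = 0 gives s ∈ {0, 2, 3}.
Second-derivative test with f''(s) = 6s^2 - 20s + 12: f''(0) = 12 > 0 ⇒ local minimum; f''(2) = -4 < 0 ⇒ local maximum; f''(3) = 6 > 0 ⇒ local minimum.
So the smallest local minimum value is f(0) = 5.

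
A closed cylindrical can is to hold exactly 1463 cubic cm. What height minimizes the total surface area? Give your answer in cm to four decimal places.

With radius r and height h, πr²h = 1463 so h = 1463/(πr²), and S(r) = 2πr² + 2πrh = 2πr² + 2·1463/r.
S'(r) = 4πr − 2·1463/r² = 0 ⇒ r³ = 1463/(2π), so r ≈ 6.1521 and h = 2r ≈ 12.3041.
S''(r) = 4π + 4·1463/r³ > 0, so this is the minimum; S ≈ 713.4181.

12.3041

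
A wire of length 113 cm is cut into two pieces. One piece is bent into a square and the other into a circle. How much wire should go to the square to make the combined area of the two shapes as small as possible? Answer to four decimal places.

63.2912

Let x be the length used for the square. Square side x/4; circle radius (113−x)/(2π).
A(x) = (x/4)² + π·((113−x)/(2π))² = x²/16 + (113−x)²/(4π) for 0 ≤ x ≤ 113. A'(x) = x/8 − (113−x)/(2π) = 0 gives x = 4·113/(π+4) ≈ 63.2912.
A'' = 1/8 + 1/(2π) > 0, so this gives the minimum combined area; x ≈ 63.2912 cm to the square.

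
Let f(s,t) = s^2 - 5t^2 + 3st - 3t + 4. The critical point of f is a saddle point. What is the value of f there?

∂f/∂s = 2s + 3t = 0 and ∂f/∂t = 3s - 10t - 3 = 0, so (s, t) = (9/29, -6/29).
The Hessian has f_{ss} = 2, f_{tt} = -10, f_{st} = 3, giving D = -29 < 0, so the point is a saddle point.
f(9/29, -6/29) = 125/29.

125/29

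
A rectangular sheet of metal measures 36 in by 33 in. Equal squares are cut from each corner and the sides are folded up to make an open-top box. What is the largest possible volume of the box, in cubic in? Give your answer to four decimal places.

With cut size x, the volume is V(x) = x(36 − 2x)(33 − 2x) for 0 < x < 16.5.
V'(x) = 12x^2 − 276x + 1188. Setting V'(x) = 0 gives x ≈ 5.7337 (the root in (0, 16.5)).
V''(x) = 24x − 276 is negative there, so this is the maximum; V ≈ 3028.8308.

3028.8308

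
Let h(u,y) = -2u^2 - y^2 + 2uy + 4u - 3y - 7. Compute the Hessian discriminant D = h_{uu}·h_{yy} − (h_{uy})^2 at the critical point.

∂h/∂u = -4u + 2y + 4 = 0 and ∂h/∂y = 2u - 2y - 3 = 0, so (u, y) = (1/2, -1).
The Hessian has h_{uu} = -4, h_{yy} = -2, h_{uy} = 2, giving D = 4 > 0 with h_{uu} < 0, so the point is a local maximum.
D = (-4)·(-2) − (2)^2 = 4.

4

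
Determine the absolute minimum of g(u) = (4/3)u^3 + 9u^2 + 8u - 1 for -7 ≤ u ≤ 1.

-220/3

g'(u) = 4u^2 + 18u + 8, which vanishes at u = -4 and u = -1/2.
Candidates: g(-7) = -220/3; g(-4) = 77/3; g(-1/2) = -35/12; g(1) = 52/3.
The minimum over the interval is -220/3, attained at u = -7.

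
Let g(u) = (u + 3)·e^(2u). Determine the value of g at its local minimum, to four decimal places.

Differentiating with the product rule gives g'(u) = (2u + 7)·e^(2u). Since e^(2u) > 0, the only critical point is u = -7/2.
g''(-7/2) has the same sign as 2 > 0, so this is a local minimum.
g(-7/2) = (-1/2)·e^(-7) ≈ -0.0005.

-0.0005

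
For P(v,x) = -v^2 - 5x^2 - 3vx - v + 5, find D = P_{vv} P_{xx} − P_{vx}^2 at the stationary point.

11

∂P/∂v = -2v - 3x - 1 = 0 and ∂P/∂x = -3v - 10x = 0, so (v, x) = (-10/11, 3/11).
The Hessian has P_{vv} = -2, P_{xx} = -10, P_{vx} = -3, giving D = 11 > 0 with P_{vv} < 0, so the point is a local maximum.
D = (-2)·(-10) − (-3)^2 = 11.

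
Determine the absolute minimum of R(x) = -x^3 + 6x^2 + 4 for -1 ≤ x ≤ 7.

-45

Differentiating, R'(x) = -3x^2 + 12x; which vanishes at x = 0 and x = 4.
Candidates: R(-1) = 11, R(0) = 4, R(4) = 36, R(7) = -45.
The minimum over the interval is -45, attained at x = 7.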